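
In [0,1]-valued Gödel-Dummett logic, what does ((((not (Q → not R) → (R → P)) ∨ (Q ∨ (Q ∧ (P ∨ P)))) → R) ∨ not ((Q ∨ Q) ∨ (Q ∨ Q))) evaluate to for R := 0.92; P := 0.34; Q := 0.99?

not R: Gödel ¬ of 0.92 = 0 (operand ≠ 0)
(Q → not R): 0.99 > 0, so result = 0
not (Q → not R): Gödel ¬ of 0 = 1 (operand is 0)
(R → P): 0.92 > 0.34, so result = 0.34
(not (Q → not R) → (R → P)): 1 > 0.34, so result = 0.34
(P ∨ P) = max(0.34, 0.34) = 0.34
(Q ∧ (P ∨ P)) = min(0.99, 0.34) = 0.34
(Q ∨ (Q ∧ (P ∨ P))) = max(0.99, 0.34) = 0.99
((not (Q → not R) → (R → P)) ∨ (Q ∨ (Q ∧ (P ∨ P)))) = max(0.34, 0.99) = 0.99
(((not (Q → not R) → (R → P)) ∨ (Q ∨ (Q ∧ (P ∨ P)))) → R): 0.99 > 0.92, so result = 0.92
(Q ∨ Q) = max(0.99, 0.99) = 0.99
(Q ∨ Q) = max(0.99, 0.99) = 0.99
((Q ∨ Q) ∨ (Q ∨ Q)) = max(0.99, 0.99) = 0.99
not ((Q ∨ Q) ∨ (Q ∨ Q)): Gödel ¬ of 0.99 = 0 (operand ≠ 0)
((((not (Q → not R) → (R → P)) ∨ (Q ∨ (Q ∧ (P ∨ P)))) → R) ∨ not ((Q ∨ Q) ∨ (Q ∨ Q))) = max(0.92, 0) = 0.92

0.92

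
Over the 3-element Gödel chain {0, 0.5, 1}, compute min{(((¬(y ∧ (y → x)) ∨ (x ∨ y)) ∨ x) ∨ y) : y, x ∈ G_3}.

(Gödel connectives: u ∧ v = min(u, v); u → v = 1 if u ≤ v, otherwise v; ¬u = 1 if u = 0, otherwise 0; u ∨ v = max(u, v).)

0.50

The minimum is attained at y = 0.5, x = 0.5:
  (y → x): 0.5 ≤ 0.5, so result = 1
  (y ∧ (y → x)) = min(0.5, 1) = 0.5
  ¬(y ∧ (y → x)): Gödel ¬ of 0.5 = 0 (operand ≠ 0)
  (x ∨ y) = max(0.5, 0.5) = 0.5
  (¬(y ∧ (y → x)) ∨ (x ∨ y)) = max(0, 0.5) = 0.5
  ((¬(y ∧ (y → x)) ∨ (x ∨ y)) ∨ x) = max(0.5, 0.5) = 0.5
  (((¬(y ∧ (y → x)) ∨ (x ∨ y)) ∨ x) ∨ y) = max(0.5, 0.5) = 0.5
Checking all 9 assignments confirms none give a value below 0.50.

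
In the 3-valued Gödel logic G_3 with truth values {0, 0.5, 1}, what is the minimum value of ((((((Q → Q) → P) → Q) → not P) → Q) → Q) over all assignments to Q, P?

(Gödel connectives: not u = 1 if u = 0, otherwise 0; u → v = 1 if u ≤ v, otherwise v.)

The minimum is attained at Q = 0.5, P = 0.5:
  (Q → Q): 0.5 ≤ 0.5, so result = 1
  ((Q → Q) → P): 1 > 0.5, so result = 0.5
  (((Q → Q) → P) → Q): 0.5 ≤ 0.5, so result = 1
  not P: Gödel ¬ of 0.5 = 0 (operand ≠ 0)
  ((((Q → Q) → P) → Q) → not P): 1 > 0, so result = 0
  (((((Q → Q) → P) → Q) → not P) → Q): 0 ≤ 0.5, so result = 1
  ((((((Q → Q) → P) → Q) → not P) → Q) → Q): 1 > 0.5, so result = 0.5
Checking all 9 assignments confirms none give a value below 0.50.

0.50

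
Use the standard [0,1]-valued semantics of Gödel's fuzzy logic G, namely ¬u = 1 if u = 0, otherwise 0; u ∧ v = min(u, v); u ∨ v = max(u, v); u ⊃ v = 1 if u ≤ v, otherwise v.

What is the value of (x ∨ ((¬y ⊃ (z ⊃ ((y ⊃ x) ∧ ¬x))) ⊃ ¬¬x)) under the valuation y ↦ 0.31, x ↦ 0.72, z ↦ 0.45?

1.00

¬y: Gödel ¬ of 0.31 = 0 (operand ≠ 0)
(y ⊃ x): 0.31 ≤ 0.72, so result = 1
¬x: Gödel ¬ of 0.72 = 0 (operand ≠ 0)
((y ⊃ x) ∧ ¬x) = min(1, 0) = 0
(z ⊃ ((y ⊃ x) ∧ ¬x)): 0.45 > 0, so result = 0
(¬y ⊃ (z ⊃ ((y ⊃ x) ∧ ¬x))): 0 ≤ 0, so result = 1
¬x: Gödel ¬ of 0.72 = 0 (operand ≠ 0)
¬¬x: Gödel ¬ of 0 = 1 (operand is 0)
((¬y ⊃ (z ⊃ ((y ⊃ x) ∧ ¬x))) ⊃ ¬¬x): 1 ≤ 1, so result = 1
(x ∨ ((¬y ⊃ (z ⊃ ((y ⊃ x) ∧ ¬x))) ⊃ ¬¬x)) = max(0.72, 1) = 1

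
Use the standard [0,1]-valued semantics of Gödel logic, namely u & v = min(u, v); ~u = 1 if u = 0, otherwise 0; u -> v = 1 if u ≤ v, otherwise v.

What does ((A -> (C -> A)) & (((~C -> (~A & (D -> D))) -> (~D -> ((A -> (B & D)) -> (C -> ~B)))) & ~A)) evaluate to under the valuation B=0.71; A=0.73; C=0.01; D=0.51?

(C -> A): 0.01 ≤ 0.73, so result = 1
(A -> (C -> A)): 0.73 ≤ 1, so result = 1
~C: Gödel ¬ of 0.01 = 0 (operand ≠ 0)
~A: Gödel ¬ of 0.73 = 0 (operand ≠ 0)
(D -> D): 0.51 ≤ 0.51, so result = 1
(~A & (D -> D)) = min(0, 1) = 0
(~C -> (~A & (D -> D))): 0 ≤ 0, so result = 1
~D: Gödel ¬ of 0.51 = 0 (operand ≠ 0)
(B & D) = min(0.71, 0.51) = 0.51
(A -> (B & D)): 0.73 > 0.51, so result = 0.51
~B: Gödel ¬ of 0.71 = 0 (operand ≠ 0)
(C -> ~B): 0.01 > 0, so result = 0
((A -> (B & D)) -> (C -> ~B)): 0.51 > 0, so result = 0
(~D -> ((A -> (B & D)) -> (C -> ~B))): 0 ≤ 0, so result = 1
((~C -> (~A & (D -> D))) -> (~D -> ((A -> (B & D)) -> (C -> ~B)))): 1 ≤ 1, so result = 1
~A: Gödel ¬ of 0.73 = 0 (operand ≠ 0)
(((~C -> (~A & (D -> D))) -> (~D -> ((A -> (B & D)) -> (C -> ~B)))) & ~A) = min(1, 0) = 0
((A -> (C -> A)) & (((~C -> (~A & (D -> D))) -> (~D -> ((A -> (B & D)) -> (C -> ~B)))) & ~A)) = min(1, 0) = 0

0.00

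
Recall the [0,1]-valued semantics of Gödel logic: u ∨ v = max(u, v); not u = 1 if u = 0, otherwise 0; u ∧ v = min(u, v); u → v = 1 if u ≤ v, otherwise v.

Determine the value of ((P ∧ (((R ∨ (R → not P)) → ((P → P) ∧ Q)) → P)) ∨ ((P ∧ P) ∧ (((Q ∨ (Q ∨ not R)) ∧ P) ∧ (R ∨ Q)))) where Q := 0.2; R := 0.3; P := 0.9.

0.90

not P: Gödel ¬ of 0.9 = 0 (operand ≠ 0)
(R → not P): 0.3 > 0, so result = 0
(R ∨ (R → not P)) = max(0.3, 0) = 0.3
(P → P): 0.9 ≤ 0.9, so result = 1
((P → P) ∧ Q) = min(1, 0.2) = 0.2
((R ∨ (R → not P)) → ((P → P) ∧ Q)): 0.3 > 0.2, so result = 0.2
(((R ∨ (R → not P)) → ((P → P) ∧ Q)) → P): 0.2 ≤ 0.9, so result = 1
(P ∧ (((R ∨ (R → not P)) → ((P → P) ∧ Q)) → P)) = min(0.9, 1) = 0.9
(P ∧ P) = min(0.9, 0.9) = 0.9
not R: Gödel ¬ of 0.3 = 0 (operand ≠ 0)
(Q ∨ not R) = max(0.2, 0) = 0.2
(Q ∨ (Q ∨ not R)) = max(0.2, 0.2) = 0.2
((Q ∨ (Q ∨ not R)) ∧ P) = min(0.2, 0.9) = 0.2
(R ∨ Q) = max(0.3, 0.2) = 0.3
(((Q ∨ (Q ∨ not R)) ∧ P) ∧ (R ∨ Q)) = min(0.2, 0.3) = 0.2
((P ∧ P) ∧ (((Q ∨ (Q ∨ not R)) ∧ P) ∧ (R ∨ Q))) = min(0.9, 0.2) = 0.2
((P ∧ (((R ∨ (R → not P)) → ((P → P) ∧ Q)) → P)) ∨ ((P ∧ P) ∧ (((Q ∨ (Q ∨ not R)) ∧ P) ∧ (R ∨ Q)))) = max(0.9, 0.2) = 0.9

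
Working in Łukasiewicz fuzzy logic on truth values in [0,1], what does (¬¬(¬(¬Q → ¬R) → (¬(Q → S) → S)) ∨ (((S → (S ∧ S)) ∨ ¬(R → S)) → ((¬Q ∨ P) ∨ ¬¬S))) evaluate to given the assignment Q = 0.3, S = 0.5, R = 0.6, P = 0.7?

1.00

¬Q: Łukasiewicz ¬ gives 1 − 0.3 = 0.7
¬R: Łukasiewicz ¬ gives 1 − 0.6 = 0.4
(¬Q → ¬R): min(1, 1 − 0.7 + 0.4) = 0.7
¬(¬Q → ¬R): Łukasiewicz ¬ gives 1 − 0.7 = 0.3
(Q → S): min(1, 1 − 0.3 + 0.5) = 1
¬(Q → S): Łukasiewicz ¬ gives 1 − 1 = 0
(¬(Q → S) → S): min(1, 1 − 0 + 0.5) = 1
(¬(¬Q → ¬R) → (¬(Q → S) → S)): min(1, 1 − 0.3 + 1) = 1
¬(¬(¬Q → ¬R) → (¬(Q → S) → S)): Łukasiewicz ¬ gives 1 − 1 = 0
¬¬(¬(¬Q → ¬R) → (¬(Q → S) → S)): Łukasiewicz ¬ gives 1 − 0 = 1
(S ∧ S) = min(0.5, 0.5) = 0.5
(S → (S ∧ S)): min(1, 1 − 0.5 + 0.5) = 1
(R → S): min(1, 1 − 0.6 + 0.5) = 0.9
¬(R → S): Łukasiewicz ¬ gives 1 − 0.9 = 0.1
((S → (S ∧ S)) ∨ ¬(R → S)) = max(1, 0.1) = 1
¬Q: Łukasiewicz ¬ gives 1 − 0.3 = 0.7
(¬Q ∨ P) = max(0.7, 0.7) = 0.7
¬S: Łukasiewicz ¬ gives 1 − 0.5 = 0.5
¬¬S: Łukasiewicz ¬ gives 1 − 0.5 = 0.5
((¬Q ∨ P) ∨ ¬¬S) = max(0.7, 0.5) = 0.7
(((S → (S ∧ S)) ∨ ¬(R → S)) → ((¬Q ∨ P) ∨ ¬¬S)): min(1, 1 − 1 + 0.7) = 0.7
(¬¬(¬(¬Q → ¬R) → (¬(Q → S) → S)) ∨ (((S → (S ∧ S)) ∨ ¬(R → S)) → ((¬Q ∨ P) ∨ ¬¬S))) = max(1, 0.7) = 1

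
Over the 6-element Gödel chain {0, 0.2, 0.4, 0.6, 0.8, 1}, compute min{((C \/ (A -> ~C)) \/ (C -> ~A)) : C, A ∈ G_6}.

0.20

The minimum is attained at C = 0.2, A = 0.2:
  ~C: Gödel ¬ of 0.2 = 0 (operand ≠ 0)
  (A -> ~C): 0.2 > 0, so result = 0
  (C \/ (A -> ~C)) = max(0.2, 0) = 0.2
  ~A: Gödel ¬ of 0.2 = 0 (operand ≠ 0)
  (C -> ~A): 0.2 > 0, so result = 0
  ((C \/ (A -> ~C)) \/ (C -> ~A)) = max(0.2, 0) = 0.2
Checking all 36 assignments confirms none give a value below 0.20.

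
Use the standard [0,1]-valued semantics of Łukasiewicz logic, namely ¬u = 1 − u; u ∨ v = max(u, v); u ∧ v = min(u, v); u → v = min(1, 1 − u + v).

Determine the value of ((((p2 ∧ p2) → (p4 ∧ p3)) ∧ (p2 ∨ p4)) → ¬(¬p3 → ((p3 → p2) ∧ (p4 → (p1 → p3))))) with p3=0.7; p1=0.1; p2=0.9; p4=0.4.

0.50

(p2 ∧ p2) = min(0.9, 0.9) = 0.9
(p4 ∧ p3) = min(0.4, 0.7) = 0.4
((p2 ∧ p2) → (p4 ∧ p3)): min(1, 1 − 0.9 + 0.4) = 0.5
(p2 ∨ p4) = max(0.9, 0.4) = 0.9
(((p2 ∧ p2) → (p4 ∧ p3)) ∧ (p2 ∨ p4)) = min(0.5, 0.9) = 0.5
¬p3: Łukasiewicz ¬ gives 1 − 0.7 = 0.3
(p3 → p2): min(1, 1 − 0.7 + 0.9) = 1
(p1 → p3): min(1, 1 − 0.1 + 0.7) = 1
(p4 → (p1 → p3)): min(1, 1 − 0.4 + 1) = 1
((p3 → p2) ∧ (p4 → (p1 → p3))) = min(1, 1) = 1
(¬p3 → ((p3 → p2) ∧ (p4 → (p1 → p3)))): min(1, 1 − 0.3 + 1) = 1
¬(¬p3 → ((p3 → p2) ∧ (p4 → (p1 → p3)))): Łukasiewicz ¬ gives 1 − 1 = 0
((((p2 ∧ p2) → (p4 ∧ p3)) ∧ (p2 ∨ p4)) → ¬(¬p3 → ((p3 → p2) ∧ (p4 → (p1 → p3))))): min(1, 1 − 0.5 + 0) = 0.5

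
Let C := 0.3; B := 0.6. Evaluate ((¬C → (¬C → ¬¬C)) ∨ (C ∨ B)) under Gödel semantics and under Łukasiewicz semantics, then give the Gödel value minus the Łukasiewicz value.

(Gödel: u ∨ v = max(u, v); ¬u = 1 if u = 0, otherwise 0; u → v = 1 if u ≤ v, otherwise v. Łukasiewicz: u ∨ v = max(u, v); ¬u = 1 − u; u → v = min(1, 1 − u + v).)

Gödel evaluation:
  ¬C: Gödel ¬ of 0.3 = 0 (operand ≠ 0)
  ¬C: Gödel ¬ of 0.3 = 0 (operand ≠ 0)
  ¬C: Gödel ¬ of 0.3 = 0 (operand ≠ 0)
  ¬¬C: Gödel ¬ of 0 = 1 (operand is 0)
  (¬C → ¬¬C): 0 ≤ 1, so result = 1
  (¬C → (¬C → ¬¬C)): 0 ≤ 1, so result = 1
  (C ∨ B) = max(0.3, 0.6) = 0.6
  ((¬C → (¬C → ¬¬C)) ∨ (C ∨ B)) = max(1, 0.6) = 1
  Gödel value = 1
Łukasiewicz evaluation:
  ¬C: Łukasiewicz ¬ gives 1 − 0.3 = 0.7
  ¬C: Łukasiewicz ¬ gives 1 − 0.3 = 0.7
  ¬C: Łukasiewicz ¬ gives 1 − 0.3 = 0.7
  ¬¬C: Łukasiewicz ¬ gives 1 − 0.7 = 0.3
  (¬C → ¬¬C): min(1, 1 − 0.7 + 0.3) = 0.6
  (¬C → (¬C → ¬¬C)): min(1, 1 − 0.7 + 0.6) = 0.9
  (C ∨ B) = max(0.3, 0.6) = 0.6
  ((¬C → (¬C → ¬¬C)) ∨ (C ∨ B)) = max(0.9, 0.6) = 0.9
  Łukasiewicz value = 0.9
Difference: 1 − 0.9 = 0.10

0.10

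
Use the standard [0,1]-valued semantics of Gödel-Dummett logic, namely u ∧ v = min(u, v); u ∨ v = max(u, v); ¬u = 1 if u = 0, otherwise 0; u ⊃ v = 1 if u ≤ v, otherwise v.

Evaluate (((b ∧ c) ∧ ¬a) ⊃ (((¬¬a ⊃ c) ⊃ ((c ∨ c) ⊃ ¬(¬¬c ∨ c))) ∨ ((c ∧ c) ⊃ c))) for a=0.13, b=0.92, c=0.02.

(b ∧ c) = min(0.92, 0.02) = 0.02
¬a: Gödel ¬ of 0.13 = 0 (operand ≠ 0)
((b ∧ c) ∧ ¬a) = min(0.02, 0) = 0
¬a: Gödel ¬ of 0.13 = 0 (operand ≠ 0)
¬¬a: Gödel ¬ of 0 = 1 (operand is 0)
(¬¬a ⊃ c): 1 > 0.02, so result = 0.02
(c ∨ c) = max(0.02, 0.02) = 0.02
¬c: Gödel ¬ of 0.02 = 0 (operand ≠ 0)
¬¬c: Gödel ¬ of 0 = 1 (operand is 0)
(¬¬c ∨ c) = max(1, 0.02) = 1
¬(¬¬c ∨ c): Gödel ¬ of 1 = 0 (operand ≠ 0)
((c ∨ c) ⊃ ¬(¬¬c ∨ c)): 0.02 > 0, so result = 0
((¬¬a ⊃ c) ⊃ ((c ∨ c) ⊃ ¬(¬¬c ∨ c))): 0.02 > 0, so result = 0
(c ∧ c) = min(0.02, 0.02) = 0.02
((c ∧ c) ⊃ c): 0.02 ≤ 0.02, so result = 1
(((¬¬a ⊃ c) ⊃ ((c ∨ c) ⊃ ¬(¬¬c ∨ c))) ∨ ((c ∧ c) ⊃ c)) = max(0, 1) = 1
(((b ∧ c) ∧ ¬a) ⊃ (((¬¬a ⊃ c) ⊃ ((c ∨ c) ⊃ ¬(¬¬c ∨ c))) ∨ ((c ∧ c) ⊃ c))): 0 ≤ 1, so result = 1

1.00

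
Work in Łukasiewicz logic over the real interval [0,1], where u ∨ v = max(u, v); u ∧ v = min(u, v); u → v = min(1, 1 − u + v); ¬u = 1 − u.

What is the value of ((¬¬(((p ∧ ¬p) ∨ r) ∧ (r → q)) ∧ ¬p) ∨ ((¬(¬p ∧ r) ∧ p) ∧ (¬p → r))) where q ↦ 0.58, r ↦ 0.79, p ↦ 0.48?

¬p: Łukasiewicz ¬ gives 1 − 0.48 = 0.52
(p ∧ ¬p) = min(0.48, 0.52) = 0.48
((p ∧ ¬p) ∨ r) = max(0.48, 0.79) = 0.79
(r → q): min(1, 1 − 0.79 + 0.58) = 0.79
(((p ∧ ¬p) ∨ r) ∧ (r → q)) = min(0.79, 0.79) = 0.79
¬(((p ∧ ¬p) ∨ r) ∧ (r → q)): Łukasiewicz ¬ gives 1 − 0.79 = 0.21
¬¬(((p ∧ ¬p) ∨ r) ∧ (r → q)): Łukasiewicz ¬ gives 1 − 0.21 = 0.79
¬p: Łukasiewicz ¬ gives 1 − 0.48 = 0.52
(¬¬(((p ∧ ¬p) ∨ r) ∧ (r → q)) ∧ ¬p) = min(0.79, 0.52) = 0.52
¬p: Łukasiewicz ¬ gives 1 − 0.48 = 0.52
(¬p ∧ r) = min(0.52, 0.79) = 0.52
¬(¬p ∧ r): Łukasiewicz ¬ gives 1 − 0.52 = 0.48
(¬(¬p ∧ r) ∧ p) = min(0.48, 0.48) = 0.48
¬p: Łukasiewicz ¬ gives 1 − 0.48 = 0.52
(¬p → r): min(1, 1 − 0.52 + 0.79) = 1
((¬(¬p ∧ r) ∧ p) ∧ (¬p → r)) = min(0.48, 1) = 0.48
((¬¬(((p ∧ ¬p) ∨ r) ∧ (r → q)) ∧ ¬p) ∨ ((¬(¬p ∧ r) ∧ p) ∧ (¬p → r))) = max(0.52, 0.48) = 0.52

0.52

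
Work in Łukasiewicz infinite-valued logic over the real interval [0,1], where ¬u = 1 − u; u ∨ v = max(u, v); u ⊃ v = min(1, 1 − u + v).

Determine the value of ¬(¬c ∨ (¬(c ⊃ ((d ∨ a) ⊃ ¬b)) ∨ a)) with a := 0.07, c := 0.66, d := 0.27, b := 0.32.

0.66

¬c: Łukasiewicz ¬ gives 1 − 0.66 = 0.34
(d ∨ a) = max(0.27, 0.07) = 0.27
¬b: Łukasiewicz ¬ gives 1 − 0.32 = 0.68
((d ∨ a) ⊃ ¬b): min(1, 1 − 0.27 + 0.68) = 1
(c ⊃ ((d ∨ a) ⊃ ¬b)): min(1, 1 − 0.66 + 1) = 1
¬(c ⊃ ((d ∨ a) ⊃ ¬b)): Łukasiewicz ¬ gives 1 − 1 = 0
(¬(c ⊃ ((d ∨ a) ⊃ ¬b)) ∨ a) = max(0, 0.07) = 0.07
(¬c ∨ (¬(c ⊃ ((d ∨ a) ⊃ ¬b)) ∨ a)) = max(0.34, 0.07) = 0.34
¬(¬c ∨ (¬(c ⊃ ((d ∨ a) ⊃ ¬b)) ∨ a)): Łukasiewicz ¬ gives 1 − 0.34 = 0.66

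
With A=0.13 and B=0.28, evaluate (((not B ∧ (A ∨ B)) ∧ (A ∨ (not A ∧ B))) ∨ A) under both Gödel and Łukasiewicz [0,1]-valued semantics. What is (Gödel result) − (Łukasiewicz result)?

-0.15

Gödel evaluation:
  not B: Gödel ¬ of 0.28 = 0 (operand ≠ 0)
  (A ∨ B) = max(0.13, 0.28) = 0.28
  (not B ∧ (A ∨ B)) = min(0, 0.28) = 0
  not A: Gödel ¬ of 0.13 = 0 (operand ≠ 0)
  (not A ∧ B) = min(0, 0.28) = 0
  (A ∨ (not A ∧ B)) = max(0.13, 0) = 0.13
  ((not B ∧ (A ∨ B)) ∧ (A ∨ (not A ∧ B))) = min(0, 0.13) = 0
  (((not B ∧ (A ∨ B)) ∧ (A ∨ (not A ∧ B))) ∨ A) = max(0, 0.13) = 0.13
  Gödel value = 0.13
Łukasiewicz evaluation:
  not B: Łukasiewicz ¬ gives 1 − 0.28 = 0.72
  (A ∨ B) = max(0.13, 0.28) = 0.28
  (not B ∧ (A ∨ B)) = min(0.72, 0.28) = 0.28
  not A: Łukasiewicz ¬ gives 1 − 0.13 = 0.87
  (not A ∧ B) = min(0.87, 0.28) = 0.28
  (A ∨ (not A ∧ B)) = max(0.13, 0.28) = 0.28
  ((not B ∧ (A ∨ B)) ∧ (A ∨ (not A ∧ B))) = min(0.28, 0.28) = 0.28
  (((not B ∧ (A ∨ B)) ∧ (A ∨ (not A ∧ B))) ∨ A) = max(0.28, 0.13) = 0.28
  Łukasiewicz value = 0.28
Difference: 0.13 − 0.28 = -0.15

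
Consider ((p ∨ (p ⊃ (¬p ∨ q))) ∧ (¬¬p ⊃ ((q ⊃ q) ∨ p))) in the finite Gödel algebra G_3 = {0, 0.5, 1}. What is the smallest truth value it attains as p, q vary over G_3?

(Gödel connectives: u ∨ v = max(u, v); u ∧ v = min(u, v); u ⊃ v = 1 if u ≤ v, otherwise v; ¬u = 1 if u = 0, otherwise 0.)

0.50

The minimum is attained at p = 0.5, q = 0:
  ¬p: Gödel ¬ of 0.5 = 0 (operand ≠ 0)
  (¬p ∨ q) = max(0, 0) = 0
  (p ⊃ (¬p ∨ q)): 0.5 > 0, so result = 0
  (p ∨ (p ⊃ (¬p ∨ q))) = max(0.5, 0) = 0.5
  ¬p: Gödel ¬ of 0.5 = 0 (operand ≠ 0)
  ¬¬p: Gödel ¬ of 0 = 1 (operand is 0)
  (q ⊃ q): 0 ≤ 0, so result = 1
  ((q ⊃ q) ∨ p) = max(1, 0.5) = 1
  (¬¬p ⊃ ((q ⊃ q) ∨ p)): 1 ≤ 1, so result = 1
  ((p ∨ (p ⊃ (¬p ∨ q))) ∧ (¬¬p ⊃ ((q ⊃ q) ∨ p))) = min(0.5, 1) = 0.5
Checking all 9 assignments confirms none give a value below 0.50.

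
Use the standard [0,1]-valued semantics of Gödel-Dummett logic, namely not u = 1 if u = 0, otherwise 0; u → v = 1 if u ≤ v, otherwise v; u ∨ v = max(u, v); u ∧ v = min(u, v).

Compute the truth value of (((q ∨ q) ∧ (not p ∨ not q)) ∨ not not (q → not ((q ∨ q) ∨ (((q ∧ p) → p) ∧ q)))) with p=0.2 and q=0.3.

(q ∨ q) = max(0.3, 0.3) = 0.3
not p: Gödel ¬ of 0.2 = 0 (operand ≠ 0)
not q: Gödel ¬ of 0.3 = 0 (operand ≠ 0)
(not p ∨ not q) = max(0, 0) = 0
((q ∨ q) ∧ (not p ∨ not q)) = min(0.3, 0) = 0
(q ∨ q) = max(0.3, 0.3) = 0.3
(q ∧ p) = min(0.3, 0.2) = 0.2
((q ∧ p) → p): 0.2 ≤ 0.2, so result = 1
(((q ∧ p) → p) ∧ q) = min(1, 0.3) = 0.3
((q ∨ q) ∨ (((q ∧ p) → p) ∧ q)) = max(0.3, 0.3) = 0.3
not ((q ∨ q) ∨ (((q ∧ p) → p) ∧ q)): Gödel ¬ of 0.3 = 0 (operand ≠ 0)
(q → not ((q ∨ q) ∨ (((q ∧ p) → p) ∧ q))): 0.3 > 0, so result = 0
not (q → not ((q ∨ q) ∨ (((q ∧ p) → p) ∧ q))): Gödel ¬ of 0 = 1 (operand is 0)
not not (q → not ((q ∨ q) ∨ (((q ∧ p) → p) ∧ q))): Gödel ¬ of 1 = 0 (operand ≠ 0)
(((q ∨ q) ∧ (not p ∨ not q)) ∨ not not (q → not ((q ∨ q) ∨ (((q ∧ p) → p) ∧ q)))) = max(0, 0) = 0

0.00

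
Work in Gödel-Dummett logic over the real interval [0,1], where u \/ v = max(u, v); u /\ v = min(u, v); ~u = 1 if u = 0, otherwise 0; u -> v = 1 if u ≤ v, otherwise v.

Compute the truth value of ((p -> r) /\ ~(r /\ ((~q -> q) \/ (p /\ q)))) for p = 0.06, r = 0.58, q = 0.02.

(p -> r): 0.06 ≤ 0.58, so result = 1
~q: Gödel ¬ of 0.02 = 0 (operand ≠ 0)
(~q -> q): 0 ≤ 0.02, so result = 1
(p /\ q) = min(0.06, 0.02) = 0.02
((~q -> q) \/ (p /\ q)) = max(1, 0.02) = 1
(r /\ ((~q -> q) \/ (p /\ q))) = min(0.58, 1) = 0.58
~(r /\ ((~q -> q) \/ (p /\ q))): Gödel ¬ of 0.58 = 0 (operand ≠ 0)
((p -> r) /\ ~(r /\ ((~q -> q) \/ (p /\ q)))) = min(1, 0) = 0

0.00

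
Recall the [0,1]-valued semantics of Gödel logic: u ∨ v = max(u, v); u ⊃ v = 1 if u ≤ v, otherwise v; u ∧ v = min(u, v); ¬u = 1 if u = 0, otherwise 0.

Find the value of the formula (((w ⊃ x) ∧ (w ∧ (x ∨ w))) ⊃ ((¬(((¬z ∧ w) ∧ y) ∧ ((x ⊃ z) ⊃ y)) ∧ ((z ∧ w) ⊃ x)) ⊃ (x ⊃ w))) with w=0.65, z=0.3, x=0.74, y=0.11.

1.00

(w ⊃ x): 0.65 ≤ 0.74, so result = 1
(x ∨ w) = max(0.74, 0.65) = 0.74
(w ∧ (x ∨ w)) = min(0.65, 0.74) = 0.65
((w ⊃ x) ∧ (w ∧ (x ∨ w))) = min(1, 0.65) = 0.65
¬z: Gödel ¬ of 0.3 = 0 (operand ≠ 0)
(¬z ∧ w) = min(0, 0.65) = 0
((¬z ∧ w) ∧ y) = min(0, 0.11) = 0
(x ⊃ z): 0.74 > 0.3, so result = 0.3
((x ⊃ z) ⊃ y): 0.3 > 0.11, so result = 0.11
(((¬z ∧ w) ∧ y) ∧ ((x ⊃ z) ⊃ y)) = min(0, 0.11) = 0
¬(((¬z ∧ w) ∧ y) ∧ ((x ⊃ z) ⊃ y)): Gödel ¬ of 0 = 1 (operand is 0)
(z ∧ w) = min(0.3, 0.65) = 0.3
((z ∧ w) ⊃ x): 0.3 ≤ 0.74, so result = 1
(¬(((¬z ∧ w) ∧ y) ∧ ((x ⊃ z) ⊃ y)) ∧ ((z ∧ w) ⊃ x)) = min(1, 1) = 1
(x ⊃ w): 0.74 > 0.65, so result = 0.65
((¬(((¬z ∧ w) ∧ y) ∧ ((x ⊃ z) ⊃ y)) ∧ ((z ∧ w) ⊃ x)) ⊃ (x ⊃ w)): 1 > 0.65, so result = 0.65
(((w ⊃ x) ∧ (w ∧ (x ∨ w))) ⊃ ((¬(((¬z ∧ w) ∧ y) ∧ ((x ⊃ z) ⊃ y)) ∧ ((z ∧ w) ⊃ x)) ⊃ (x ⊃ w))): 0.65 ≤ 0.65, so result = 1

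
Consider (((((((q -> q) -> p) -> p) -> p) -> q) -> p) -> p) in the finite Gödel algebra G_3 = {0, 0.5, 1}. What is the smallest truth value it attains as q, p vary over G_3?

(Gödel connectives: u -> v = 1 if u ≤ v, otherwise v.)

0.50

The minimum is attained at q = 0, p = 0.5:
  (q -> q): 0 ≤ 0, so result = 1
  ((q -> q) -> p): 1 > 0.5, so result = 0.5
  (((q -> q) -> p) -> p): 0.5 ≤ 0.5, so result = 1
  ((((q -> q) -> p) -> p) -> p): 1 > 0.5, so result = 0.5
  (((((q -> q) -> p) -> p) -> p) -> q): 0.5 > 0, so result = 0
  ((((((q -> q) -> p) -> p) -> p) -> q) -> p): 0 ≤ 0.5, so result = 1
  (((((((q -> q) -> p) -> p) -> p) -> q) -> p) -> p): 1 > 0.5, so result = 0.5
Checking all 9 assignments confirms none give a value below 0.50.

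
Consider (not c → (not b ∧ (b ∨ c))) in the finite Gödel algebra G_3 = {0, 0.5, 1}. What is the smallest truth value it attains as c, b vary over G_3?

0.00

The minimum is attained at c = 0, b = 0:
  not c: Gödel ¬ of 0 = 1 (operand is 0)
  not b: Gödel ¬ of 0 = 1 (operand is 0)
  (b ∨ c) = max(0, 0) = 0
  (not b ∧ (b ∨ c)) = min(1, 0) = 0
  (not c → (not b ∧ (b ∨ c))): 1 > 0, so result = 0
Checking all 9 assignments confirms none give a value below 0.00.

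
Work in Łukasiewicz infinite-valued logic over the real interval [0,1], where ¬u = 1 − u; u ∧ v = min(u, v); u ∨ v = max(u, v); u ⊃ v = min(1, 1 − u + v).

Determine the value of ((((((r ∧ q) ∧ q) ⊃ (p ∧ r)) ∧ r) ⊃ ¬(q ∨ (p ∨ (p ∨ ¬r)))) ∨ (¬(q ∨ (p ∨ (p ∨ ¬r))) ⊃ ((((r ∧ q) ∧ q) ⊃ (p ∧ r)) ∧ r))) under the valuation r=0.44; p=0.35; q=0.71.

1.00

(r ∧ q) = min(0.44, 0.71) = 0.44
((r ∧ q) ∧ q) = min(0.44, 0.71) = 0.44
(p ∧ r) = min(0.35, 0.44) = 0.35
(((r ∧ q) ∧ q) ⊃ (p ∧ r)): min(1, 1 − 0.44 + 0.35) = 0.91
((((r ∧ q) ∧ q) ⊃ (p ∧ r)) ∧ r) = min(0.91, 0.44) = 0.44
¬r: Łukasiewicz ¬ gives 1 − 0.44 = 0.56
(p ∨ ¬r) = max(0.35, 0.56) = 0.56
(p ∨ (p ∨ ¬r)) = max(0.35, 0.56) = 0.56
(q ∨ (p ∨ (p ∨ ¬r))) = max(0.71, 0.56) = 0.71
¬(q ∨ (p ∨ (p ∨ ¬r))): Łukasiewicz ¬ gives 1 − 0.71 = 0.29
(((((r ∧ q) ∧ q) ⊃ (p ∧ r)) ∧ r) ⊃ ¬(q ∨ (p ∨ (p ∨ ¬r)))): min(1, 1 − 0.44 + 0.29) = 0.85
¬r: Łukasiewicz ¬ gives 1 − 0.44 = 0.56
(p ∨ ¬r) = max(0.35, 0.56) = 0.56
(p ∨ (p ∨ ¬r)) = max(0.35, 0.56) = 0.56
(q ∨ (p ∨ (p ∨ ¬r))) = max(0.71, 0.56) = 0.71
¬(q ∨ (p ∨ (p ∨ ¬r))): Łukasiewicz ¬ gives 1 − 0.71 = 0.29
(r ∧ q) = min(0.44, 0.71) = 0.44
((r ∧ q) ∧ q) = min(0.44, 0.71) = 0.44
(p ∧ r) = min(0.35, 0.44) = 0.35
(((r ∧ q) ∧ q) ⊃ (p ∧ r)): min(1, 1 − 0.44 + 0.35) = 0.91
((((r ∧ q) ∧ q) ⊃ (p ∧ r)) ∧ r) = min(0.91, 0.44) = 0.44
(¬(q ∨ (p ∨ (p ∨ ¬r))) ⊃ ((((r ∧ q) ∧ q) ⊃ (p ∧ r)) ∧ r)): min(1, 1 − 0.29 + 0.44) = 1
((((((r ∧ q) ∧ q) ⊃ (p ∧ r)) ∧ r) ⊃ ¬(q ∨ (p ∨ (p ∨ ¬r)))) ∨ (¬(q ∨ (p ∨ (p ∨ ¬r))) ⊃ ((((r ∧ q) ∧ q) ⊃ (p ∧ r)) ∧ r))) = max(0.85, 1) = 1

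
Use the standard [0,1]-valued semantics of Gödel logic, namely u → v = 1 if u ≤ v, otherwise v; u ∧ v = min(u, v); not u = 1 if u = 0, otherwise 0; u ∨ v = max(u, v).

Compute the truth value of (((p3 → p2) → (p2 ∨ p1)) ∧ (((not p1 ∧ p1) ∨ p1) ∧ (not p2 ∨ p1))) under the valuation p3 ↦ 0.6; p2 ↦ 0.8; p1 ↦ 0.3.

0.30

(p3 → p2): 0.6 ≤ 0.8, so result = 1
(p2 ∨ p1) = max(0.8, 0.3) = 0.8
((p3 → p2) → (p2 ∨ p1)): 1 > 0.8, so result = 0.8
not p1: Gödel ¬ of 0.3 = 0 (operand ≠ 0)
(not p1 ∧ p1) = min(0, 0.3) = 0
((not p1 ∧ p1) ∨ p1) = max(0, 0.3) = 0.3
not p2: Gödel ¬ of 0.8 = 0 (operand ≠ 0)
(not p2 ∨ p1) = max(0, 0.3) = 0.3
(((not p1 ∧ p1) ∨ p1) ∧ (not p2 ∨ p1)) = min(0.3, 0.3) = 0.3
(((p3 → p2) → (p2 ∨ p1)) ∧ (((not p1 ∧ p1) ∨ p1) ∧ (not p2 ∨ p1))) = min(0.8, 0.3) = 0.3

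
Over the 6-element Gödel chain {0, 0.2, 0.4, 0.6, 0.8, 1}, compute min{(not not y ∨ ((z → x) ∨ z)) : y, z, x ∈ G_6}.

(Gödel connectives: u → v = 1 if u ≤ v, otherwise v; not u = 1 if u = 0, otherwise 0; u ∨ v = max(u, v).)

0.20

The minimum is attained at y = 0, z = 0.2, x = 0:
  not y: Gödel ¬ of 0 = 1 (operand is 0)
  not not y: Gödel ¬ of 1 = 0 (operand ≠ 0)
  (z → x): 0.2 > 0, so result = 0
  ((z → x) ∨ z) = max(0, 0.2) = 0.2
  (not not y ∨ ((z → x) ∨ z)) = max(0, 0.2) = 0.2
Checking all 216 assignments confirms none give a value below 0.20.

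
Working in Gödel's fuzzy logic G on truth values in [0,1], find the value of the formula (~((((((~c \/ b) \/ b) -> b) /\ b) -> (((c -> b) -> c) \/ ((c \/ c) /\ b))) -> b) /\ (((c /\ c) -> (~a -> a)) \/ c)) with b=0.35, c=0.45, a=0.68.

~c: Gödel ¬ of 0.45 = 0 (operand ≠ 0)
(~c \/ b) = max(0, 0.35) = 0.35
((~c \/ b) \/ b) = max(0.35, 0.35) = 0.35
(((~c \/ b) \/ b) -> b): 0.35 ≤ 0.35, so result = 1
((((~c \/ b) \/ b) -> b) /\ b) = min(1, 0.35) = 0.35
(c -> b): 0.45 > 0.35, so result = 0.35
((c -> b) -> c): 0.35 ≤ 0.45, so result = 1
(c \/ c) = max(0.45, 0.45) = 0.45
((c \/ c) /\ b) = min(0.45, 0.35) = 0.35
(((c -> b) -> c) \/ ((c \/ c) /\ b)) = max(1, 0.35) = 1
(((((~c \/ b) \/ b) -> b) /\ b) -> (((c -> b) -> c) \/ ((c \/ c) /\ b))): 0.35 ≤ 1, so result = 1
((((((~c \/ b) \/ b) -> b) /\ b) -> (((c -> b) -> c) \/ ((c \/ c) /\ b))) -> b): 1 > 0.35, so result = 0.35
~((((((~c \/ b) \/ b) -> b) /\ b) -> (((c -> b) -> c) \/ ((c \/ c) /\ b))) -> b): Gödel ¬ of 0.35 = 0 (operand ≠ 0)
(c /\ c) = min(0.45, 0.45) = 0.45
~a: Gödel ¬ of 0.68 = 0 (operand ≠ 0)
(~a -> a): 0 ≤ 0.68, so result = 1
((c /\ c) -> (~a -> a)): 0.45 ≤ 1, so result = 1
(((c /\ c) -> (~a -> a)) \/ c) = max(1, 0.45) = 1
(~((((((~c \/ b) \/ b) -> b) /\ b) -> (((c -> b) -> c) \/ ((c \/ c) /\ b))) -> b) /\ (((c /\ c) -> (~a -> a)) \/ c)) = min(0, 1) = 0

0.00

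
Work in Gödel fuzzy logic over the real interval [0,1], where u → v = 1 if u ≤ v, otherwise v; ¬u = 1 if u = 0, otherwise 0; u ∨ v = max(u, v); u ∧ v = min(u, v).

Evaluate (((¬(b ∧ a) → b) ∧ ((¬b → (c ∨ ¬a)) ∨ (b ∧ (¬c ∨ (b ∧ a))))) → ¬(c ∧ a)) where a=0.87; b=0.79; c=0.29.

0.00

(b ∧ a) = min(0.79, 0.87) = 0.79
¬(b ∧ a): Gödel ¬ of 0.79 = 0 (operand ≠ 0)
(¬(b ∧ a) → b): 0 ≤ 0.79, so result = 1
¬b: Gödel ¬ of 0.79 = 0 (operand ≠ 0)
¬a: Gödel ¬ of 0.87 = 0 (operand ≠ 0)
(c ∨ ¬a) = max(0.29, 0) = 0.29
(¬b → (c ∨ ¬a)): 0 ≤ 0.29, so result = 1
¬c: Gödel ¬ of 0.29 = 0 (operand ≠ 0)
(b ∧ a) = min(0.79, 0.87) = 0.79
(¬c ∨ (b ∧ a)) = max(0, 0.79) = 0.79
(b ∧ (¬c ∨ (b ∧ a))) = min(0.79, 0.79) = 0.79
((¬b → (c ∨ ¬a)) ∨ (b ∧ (¬c ∨ (b ∧ a)))) = max(1, 0.79) = 1
((¬(b ∧ a) → b) ∧ ((¬b → (c ∨ ¬a)) ∨ (b ∧ (¬c ∨ (b ∧ a))))) = min(1, 1) = 1
(c ∧ a) = min(0.29, 0.87) = 0.29
¬(c ∧ a): Gödel ¬ of 0.29 = 0 (operand ≠ 0)
(((¬(b ∧ a) → b) ∧ ((¬b → (c ∨ ¬a)) ∨ (b ∧ (¬c ∨ (b ∧ a))))) → ¬(c ∧ a)): 1 > 0, so result = 0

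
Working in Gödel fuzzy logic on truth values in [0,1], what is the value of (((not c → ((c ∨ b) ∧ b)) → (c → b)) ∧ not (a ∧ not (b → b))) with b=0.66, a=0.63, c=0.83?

not c: Gödel ¬ of 0.83 = 0 (operand ≠ 0)
(c ∨ b) = max(0.83, 0.66) = 0.83
((c ∨ b) ∧ b) = min(0.83, 0.66) = 0.66
(not c → ((c ∨ b) ∧ b)): 0 ≤ 0.66, so result = 1
(c → b): 0.83 > 0.66, so result = 0.66
((not c → ((c ∨ b) ∧ b)) → (c → b)): 1 > 0.66, so result = 0.66
(b → b): 0.66 ≤ 0.66, so result = 1
not (b → b): Gödel ¬ of 1 = 0 (operand ≠ 0)
(a ∧ not (b → b)) = min(0.63, 0) = 0
not (a ∧ not (b → b)): Gödel ¬ of 0 = 1 (operand is 0)
(((not c → ((c ∨ b) ∧ b)) → (c → b)) ∧ not (a ∧ not (b → b))) = min(0.66, 1) = 0.66

0.66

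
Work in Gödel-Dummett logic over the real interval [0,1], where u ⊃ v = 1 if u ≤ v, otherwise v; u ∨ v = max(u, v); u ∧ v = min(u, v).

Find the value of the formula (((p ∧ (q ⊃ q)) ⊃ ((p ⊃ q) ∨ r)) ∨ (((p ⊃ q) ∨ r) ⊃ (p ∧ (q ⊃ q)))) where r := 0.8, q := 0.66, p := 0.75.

1.00

(q ⊃ q): 0.66 ≤ 0.66, so result = 1
(p ∧ (q ⊃ q)) = min(0.75, 1) = 0.75
(p ⊃ q): 0.75 > 0.66, so result = 0.66
((p ⊃ q) ∨ r) = max(0.66, 0.8) = 0.8
((p ∧ (q ⊃ q)) ⊃ ((p ⊃ q) ∨ r)): 0.75 ≤ 0.8, so result = 1
(p ⊃ q): 0.75 > 0.66, so result = 0.66
((p ⊃ q) ∨ r) = max(0.66, 0.8) = 0.8
(q ⊃ q): 0.66 ≤ 0.66, so result = 1
(p ∧ (q ⊃ q)) = min(0.75, 1) = 0.75
(((p ⊃ q) ∨ r) ⊃ (p ∧ (q ⊃ q))): 0.8 > 0.75, so result = 0.75
(((p ∧ (q ⊃ q)) ⊃ ((p ⊃ q) ∨ r)) ∨ (((p ⊃ q) ∨ r) ⊃ (p ∧ (q ⊃ q)))) = max(1, 0.75) = 1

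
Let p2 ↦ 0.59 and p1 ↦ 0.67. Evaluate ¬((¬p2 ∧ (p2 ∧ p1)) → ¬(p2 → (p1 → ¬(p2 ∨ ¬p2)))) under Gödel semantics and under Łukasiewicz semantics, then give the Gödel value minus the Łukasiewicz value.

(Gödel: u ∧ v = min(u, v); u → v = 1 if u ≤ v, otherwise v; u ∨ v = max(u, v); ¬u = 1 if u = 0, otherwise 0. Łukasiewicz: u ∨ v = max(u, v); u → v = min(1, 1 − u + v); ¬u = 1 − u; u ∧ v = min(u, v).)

Gödel evaluation:
  ¬p2: Gödel ¬ of 0.59 = 0 (operand ≠ 0)
  (p2 ∧ p1) = min(0.59, 0.67) = 0.59
  (¬p2 ∧ (p2 ∧ p1)) = min(0, 0.59) = 0
  ¬p2: Gödel ¬ of 0.59 = 0 (operand ≠ 0)
  (p2 ∨ ¬p2) = max(0.59, 0) = 0.59
  ¬(p2 ∨ ¬p2): Gödel ¬ of 0.59 = 0 (operand ≠ 0)
  (p1 → ¬(p2 ∨ ¬p2)): 0.67 > 0, so result = 0
  (p2 → (p1 → ¬(p2 ∨ ¬p2))): 0.59 > 0, so result = 0
  ¬(p2 → (p1 → ¬(p2 ∨ ¬p2))): Gödel ¬ of 0 = 1 (operand is 0)
  ((¬p2 ∧ (p2 ∧ p1)) → ¬(p2 → (p1 → ¬(p2 ∨ ¬p2)))): 0 ≤ 1, so result = 1
  ¬((¬p2 ∧ (p2 ∧ p1)) → ¬(p2 → (p1 → ¬(p2 ∨ ¬p2)))): Gödel ¬ of 1 = 0 (operand ≠ 0)
  Gödel value = 0
Łukasiewicz evaluation:
  ¬p2: Łukasiewicz ¬ gives 1 − 0.59 = 0.41
  (p2 ∧ p1) = min(0.59, 0.67) = 0.59
  (¬p2 ∧ (p2 ∧ p1)) = min(0.41, 0.59) = 0.41
  ¬p2: Łukasiewicz ¬ gives 1 − 0.59 = 0.41
  (p2 ∨ ¬p2) = max(0.59, 0.41) = 0.59
  ¬(p2 ∨ ¬p2): Łukasiewicz ¬ gives 1 − 0.59 = 0.41
  (p1 → ¬(p2 ∨ ¬p2)): min(1, 1 − 0.67 + 0.41) = 0.74
  (p2 → (p1 → ¬(p2 ∨ ¬p2))): min(1, 1 − 0.59 + 0.74) = 1
  ¬(p2 → (p1 → ¬(p2 ∨ ¬p2))): Łukasiewicz ¬ gives 1 − 1 = 0
  ((¬p2 ∧ (p2 ∧ p1)) → ¬(p2 → (p1 → ¬(p2 ∨ ¬p2)))): min(1, 1 − 0.41 + 0) = 0.59
  ¬((¬p2 ∧ (p2 ∧ p1)) → ¬(p2 → (p1 → ¬(p2 ∨ ¬p2)))): Łukasiewicz ¬ gives 1 − 0.59 = 0.41
  Łukasiewicz value = 0.41
Difference: 0 − 0.41 = -0.41

-0.41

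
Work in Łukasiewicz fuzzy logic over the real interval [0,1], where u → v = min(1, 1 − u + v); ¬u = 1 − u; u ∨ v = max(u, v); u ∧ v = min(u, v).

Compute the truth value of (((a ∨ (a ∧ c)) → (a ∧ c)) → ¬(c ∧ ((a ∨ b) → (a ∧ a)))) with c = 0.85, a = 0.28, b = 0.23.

0.15

(a ∧ c) = min(0.28, 0.85) = 0.28
(a ∨ (a ∧ c)) = max(0.28, 0.28) = 0.28
(a ∧ c) = min(0.28, 0.85) = 0.28
((a ∨ (a ∧ c)) → (a ∧ c)): min(1, 1 − 0.28 + 0.28) = 1
(a ∨ b) = max(0.28, 0.23) = 0.28
(a ∧ a) = min(0.28, 0.28) = 0.28
((a ∨ b) → (a ∧ a)): min(1, 1 − 0.28 + 0.28) = 1
(c ∧ ((a ∨ b) → (a ∧ a))) = min(0.85, 1) = 0.85
¬(c ∧ ((a ∨ b) → (a ∧ a))): Łukasiewicz ¬ gives 1 − 0.85 = 0.15
(((a ∨ (a ∧ c)) → (a ∧ c)) → ¬(c ∧ ((a ∨ b) → (a ∧ a)))): min(1, 1 − 1 + 0.15) = 0.15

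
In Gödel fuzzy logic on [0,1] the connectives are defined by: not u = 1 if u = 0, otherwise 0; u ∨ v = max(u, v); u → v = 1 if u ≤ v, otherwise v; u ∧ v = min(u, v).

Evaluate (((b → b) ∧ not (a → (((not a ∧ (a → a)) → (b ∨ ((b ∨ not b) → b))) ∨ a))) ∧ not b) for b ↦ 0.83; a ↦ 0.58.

(b → b): 0.83 ≤ 0.83, so result = 1
not a: Gödel ¬ of 0.58 = 0 (operand ≠ 0)
(a → a): 0.58 ≤ 0.58, so result = 1
(not a ∧ (a → a)) = min(0, 1) = 0
not b: Gödel ¬ of 0.83 = 0 (operand ≠ 0)
(b ∨ not b) = max(0.83, 0) = 0.83
((b ∨ not b) → b): 0.83 ≤ 0.83, so result = 1
(b ∨ ((b ∨ not b) → b)) = max(0.83, 1) = 1
((not a ∧ (a → a)) → (b ∨ ((b ∨ not b) → b))): 0 ≤ 1, so result = 1
(((not a ∧ (a → a)) → (b ∨ ((b ∨ not b) → b))) ∨ a) = max(1, 0.58) = 1
(a → (((not a ∧ (a → a)) → (b ∨ ((b ∨ not b) → b))) ∨ a)): 0.58 ≤ 1, so result = 1
not (a → (((not a ∧ (a → a)) → (b ∨ ((b ∨ not b) → b))) ∨ a)): Gödel ¬ of 1 = 0 (operand ≠ 0)
((b → b) ∧ not (a → (((not a ∧ (a → a)) → (b ∨ ((b ∨ not b) → b))) ∨ a))) = min(1, 0) = 0
not b: Gödel ¬ of 0.83 = 0 (operand ≠ 0)
(((b → b) ∧ not (a → (((not a ∧ (a → a)) → (b ∨ ((b ∨ not b) → b))) ∨ a))) ∧ not b) = min(0, 0) = 0

0.00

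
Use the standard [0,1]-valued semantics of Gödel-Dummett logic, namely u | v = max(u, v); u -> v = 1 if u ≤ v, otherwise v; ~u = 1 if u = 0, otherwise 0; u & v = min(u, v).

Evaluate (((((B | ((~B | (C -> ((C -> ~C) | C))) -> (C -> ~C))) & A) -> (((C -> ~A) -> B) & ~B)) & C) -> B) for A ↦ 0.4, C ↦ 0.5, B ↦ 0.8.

1.00

~B: Gödel ¬ of 0.8 = 0 (operand ≠ 0)
~C: Gödel ¬ of 0.5 = 0 (operand ≠ 0)
(C -> ~C): 0.5 > 0, so result = 0
((C -> ~C) | C) = max(0, 0.5) = 0.5
(C -> ((C -> ~C) | C)): 0.5 ≤ 0.5, so result = 1
(~B | (C -> ((C -> ~C) | C))) = max(0, 1) = 1
~C: Gödel ¬ of 0.5 = 0 (operand ≠ 0)
(C -> ~C): 0.5 > 0, so result = 0
((~B | (C -> ((C -> ~C) | C))) -> (C -> ~C)): 1 > 0, so result = 0
(B | ((~B | (C -> ((C -> ~C) | C))) -> (C -> ~C))) = max(0.8, 0) = 0.8
((B | ((~B | (C -> ((C -> ~C) | C))) -> (C -> ~C))) & A) = min(0.8, 0.4) = 0.4
~A: Gödel ¬ of 0.4 = 0 (operand ≠ 0)
(C -> ~A): 0.5 > 0, so result = 0
((C -> ~A) -> B): 0 ≤ 0.8, so result = 1
~B: Gödel ¬ of 0.8 = 0 (operand ≠ 0)
(((C -> ~A) -> B) & ~B) = min(1, 0) = 0
(((B | ((~B | (C -> ((C -> ~C) | C))) -> (C -> ~C))) & A) -> (((C -> ~A) -> B) & ~B)): 0.4 > 0, so result = 0
((((B | ((~B | (C -> ((C -> ~C) | C))) -> (C -> ~C))) & A) -> (((C -> ~A) -> B) & ~B)) & C) = min(0, 0.5) = 0
(((((B | ((~B | (C -> ((C -> ~C) | C))) -> (C -> ~C))) & A) -> (((C -> ~A) -> B) & ~B)) & C) -> B): 0 ≤ 0.8, so result = 1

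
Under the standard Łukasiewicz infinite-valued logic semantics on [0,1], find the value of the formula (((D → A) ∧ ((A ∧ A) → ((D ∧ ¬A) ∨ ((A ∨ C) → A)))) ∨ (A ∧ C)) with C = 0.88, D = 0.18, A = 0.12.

(D → A): min(1, 1 − 0.18 + 0.12) = 0.94
(A ∧ A) = min(0.12, 0.12) = 0.12
¬A: Łukasiewicz ¬ gives 1 − 0.12 = 0.88
(D ∧ ¬A) = min(0.18, 0.88) = 0.18
(A ∨ C) = max(0.12, 0.88) = 0.88
((A ∨ C) → A): min(1, 1 − 0.88 + 0.12) = 0.24
((D ∧ ¬A) ∨ ((A ∨ C) → A)) = max(0.18, 0.24) = 0.24
((A ∧ A) → ((D ∧ ¬A) ∨ ((A ∨ C) → A))): min(1, 1 − 0.12 + 0.24) = 1
((D → A) ∧ ((A ∧ A) → ((D ∧ ¬A) ∨ ((A ∨ C) → A)))) = min(0.94, 1) = 0.94
(A ∧ C) = min(0.12, 0.88) = 0.12
(((D → A) ∧ ((A ∧ A) → ((D ∧ ¬A) ∨ ((A ∨ C) → A)))) ∨ (A ∧ C)) = max(0.94, 0.12) = 0.94

0.94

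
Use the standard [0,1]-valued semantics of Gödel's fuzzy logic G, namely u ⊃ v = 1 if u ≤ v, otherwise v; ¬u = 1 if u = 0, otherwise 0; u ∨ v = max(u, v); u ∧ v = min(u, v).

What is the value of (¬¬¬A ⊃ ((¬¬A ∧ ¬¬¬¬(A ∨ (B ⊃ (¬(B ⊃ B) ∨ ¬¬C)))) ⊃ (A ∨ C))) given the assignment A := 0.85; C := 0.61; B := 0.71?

1.00

¬A: Gödel ¬ of 0.85 = 0 (operand ≠ 0)
¬¬A: Gödel ¬ of 0 = 1 (operand is 0)
¬¬¬A: Gödel ¬ of 1 = 0 (operand ≠ 0)
¬A: Gödel ¬ of 0.85 = 0 (operand ≠ 0)
¬¬A: Gödel ¬ of 0 = 1 (operand is 0)
(B ⊃ B): 0.71 ≤ 0.71, so result = 1
¬(B ⊃ B): Gödel ¬ of 1 = 0 (operand ≠ 0)
¬C: Gödel ¬ of 0.61 = 0 (operand ≠ 0)
¬¬C: Gödel ¬ of 0 = 1 (operand is 0)
(¬(B ⊃ B) ∨ ¬¬C) = max(0, 1) = 1
(B ⊃ (¬(B ⊃ B) ∨ ¬¬C)): 0.71 ≤ 1, so result = 1
(A ∨ (B ⊃ (¬(B ⊃ B) ∨ ¬¬C))) = max(0.85, 1) = 1
¬(A ∨ (B ⊃ (¬(B ⊃ B) ∨ ¬¬C))): Gödel ¬ of 1 = 0 (operand ≠ 0)
¬¬(A ∨ (B ⊃ (¬(B ⊃ B) ∨ ¬¬C))): Gödel ¬ of 0 = 1 (operand is 0)
¬¬¬(A ∨ (B ⊃ (¬(B ⊃ B) ∨ ¬¬C))): Gödel ¬ of 1 = 0 (operand ≠ 0)
¬¬¬¬(A ∨ (B ⊃ (¬(B ⊃ B) ∨ ¬¬C))): Gödel ¬ of 0 = 1 (operand is 0)
(¬¬A ∧ ¬¬¬¬(A ∨ (B ⊃ (¬(B ⊃ B) ∨ ¬¬C)))) = min(1, 1) = 1
(A ∨ C) = max(0.85, 0.61) = 0.85
((¬¬A ∧ ¬¬¬¬(A ∨ (B ⊃ (¬(B ⊃ B) ∨ ¬¬C)))) ⊃ (A ∨ C)): 1 > 0.85, so result = 0.85
(¬¬¬A ⊃ ((¬¬A ∧ ¬¬¬¬(A ∨ (B ⊃ (¬(B ⊃ B) ∨ ¬¬C)))) ⊃ (A ∨ C))): 0 ≤ 0.85, so result = 1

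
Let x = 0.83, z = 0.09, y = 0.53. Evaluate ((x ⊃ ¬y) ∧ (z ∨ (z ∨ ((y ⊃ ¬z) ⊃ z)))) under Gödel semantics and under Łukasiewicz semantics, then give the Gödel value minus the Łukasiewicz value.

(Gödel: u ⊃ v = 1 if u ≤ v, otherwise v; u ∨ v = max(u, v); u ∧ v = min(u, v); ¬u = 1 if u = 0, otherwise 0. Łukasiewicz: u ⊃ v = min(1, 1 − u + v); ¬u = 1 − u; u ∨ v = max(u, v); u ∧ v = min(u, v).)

Gödel evaluation:
  ¬y: Gödel ¬ of 0.53 = 0 (operand ≠ 0)
  (x ⊃ ¬y): 0.83 > 0, so result = 0
  ¬z: Gödel ¬ of 0.09 = 0 (operand ≠ 0)
  (y ⊃ ¬z): 0.53 > 0, so result = 0
  ((y ⊃ ¬z) ⊃ z): 0 ≤ 0.09, so result = 1
  (z ∨ ((y ⊃ ¬z) ⊃ z)) = max(0.09, 1) = 1
  (z ∨ (z ∨ ((y ⊃ ¬z) ⊃ z))) = max(0.09, 1) = 1
  ((x ⊃ ¬y) ∧ (z ∨ (z ∨ ((y ⊃ ¬z) ⊃ z)))) = min(0, 1) = 0
  Gödel value = 0
Łukasiewicz evaluation:
  ¬y: Łukasiewicz ¬ gives 1 − 0.53 = 0.47
  (x ⊃ ¬y): min(1, 1 − 0.83 + 0.47) = 0.64
  ¬z: Łukasiewicz ¬ gives 1 − 0.09 = 0.91
  (y ⊃ ¬z): min(1, 1 − 0.53 + 0.91) = 1
  ((y ⊃ ¬z) ⊃ z): min(1, 1 − 1 + 0.09) = 0.09
  (z ∨ ((y ⊃ ¬z) ⊃ z)) = max(0.09, 0.09) = 0.09
  (z ∨ (z ∨ ((y ⊃ ¬z) ⊃ z))) = max(0.09, 0.09) = 0.09
  ((x ⊃ ¬y) ∧ (z ∨ (z ∨ ((y ⊃ ¬z) ⊃ z)))) = min(0.64, 0.09) = 0.09
  Łukasiewicz value = 0.09
Difference: 0 − 0.09 = -0.09

-0.09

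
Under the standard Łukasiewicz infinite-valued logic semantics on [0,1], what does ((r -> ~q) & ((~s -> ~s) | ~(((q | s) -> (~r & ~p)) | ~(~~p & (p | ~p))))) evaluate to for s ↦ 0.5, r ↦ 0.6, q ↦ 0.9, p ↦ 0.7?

0.50

~q: Łukasiewicz ¬ gives 1 − 0.9 = 0.1
(r -> ~q): min(1, 1 − 0.6 + 0.1) = 0.5
~s: Łukasiewicz ¬ gives 1 − 0.5 = 0.5
~s: Łukasiewicz ¬ gives 1 − 0.5 = 0.5
(~s -> ~s): min(1, 1 − 0.5 + 0.5) = 1
(q | s) = max(0.9, 0.5) = 0.9
~r: Łukasiewicz ¬ gives 1 − 0.6 = 0.4
~p: Łukasiewicz ¬ gives 1 − 0.7 = 0.3
(~r & ~p) = min(0.4, 0.3) = 0.3
((q | s) -> (~r & ~p)): min(1, 1 − 0.9 + 0.3) = 0.4
~p: Łukasiewicz ¬ gives 1 − 0.7 = 0.3
~~p: Łukasiewicz ¬ gives 1 − 0.3 = 0.7
~p: Łukasiewicz ¬ gives 1 − 0.7 = 0.3
(p | ~p) = max(0.7, 0.3) = 0.7
(~~p & (p | ~p)) = min(0.7, 0.7) = 0.7
~(~~p & (p | ~p)): Łukasiewicz ¬ gives 1 − 0.7 = 0.3
(((q | s) -> (~r & ~p)) | ~(~~p & (p | ~p))) = max(0.4, 0.3) = 0.4
~(((q | s) -> (~r & ~p)) | ~(~~p & (p | ~p))): Łukasiewicz ¬ gives 1 − 0.4 = 0.6
((~s -> ~s) | ~(((q | s) -> (~r & ~p)) | ~(~~p & (p | ~p)))) = max(1, 0.6) = 1
((r -> ~q) & ((~s -> ~s) | ~(((q | s) -> (~r & ~p)) | ~(~~p & (p | ~p))))) = min(0.5, 1) = 0.5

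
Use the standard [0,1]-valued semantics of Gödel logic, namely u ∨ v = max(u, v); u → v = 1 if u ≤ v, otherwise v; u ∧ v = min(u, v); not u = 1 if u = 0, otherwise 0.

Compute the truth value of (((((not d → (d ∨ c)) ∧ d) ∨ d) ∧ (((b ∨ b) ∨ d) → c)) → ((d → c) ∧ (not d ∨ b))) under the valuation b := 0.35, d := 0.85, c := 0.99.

0.35

not d: Gödel ¬ of 0.85 = 0 (operand ≠ 0)
(d ∨ c) = max(0.85, 0.99) = 0.99
(not d → (d ∨ c)): 0 ≤ 0.99, so result = 1
((not d → (d ∨ c)) ∧ d) = min(1, 0.85) = 0.85
(((not d → (d ∨ c)) ∧ d) ∨ d) = max(0.85, 0.85) = 0.85
(b ∨ b) = max(0.35, 0.35) = 0.35
((b ∨ b) ∨ d) = max(0.35, 0.85) = 0.85
(((b ∨ b) ∨ d) → c): 0.85 ≤ 0.99, so result = 1
((((not d → (d ∨ c)) ∧ d) ∨ d) ∧ (((b ∨ b) ∨ d) → c)) = min(0.85, 1) = 0.85
(d → c): 0.85 ≤ 0.99, so result = 1
not d: Gödel ¬ of 0.85 = 0 (operand ≠ 0)
(not d ∨ b) = max(0, 0.35) = 0.35
((d → c) ∧ (not d ∨ b)) = min(1, 0.35) = 0.35
(((((not d → (d ∨ c)) ∧ d) ∨ d) ∧ (((b ∨ b) ∨ d) → c)) → ((d → c) ∧ (not d ∨ b))): 0.85 > 0.35, so result = 0.35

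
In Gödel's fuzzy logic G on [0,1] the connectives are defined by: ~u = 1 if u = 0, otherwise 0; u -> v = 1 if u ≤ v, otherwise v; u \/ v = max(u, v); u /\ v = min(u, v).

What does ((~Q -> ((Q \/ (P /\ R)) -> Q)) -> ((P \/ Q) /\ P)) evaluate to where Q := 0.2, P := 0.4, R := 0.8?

0.40

~Q: Gödel ¬ of 0.2 = 0 (operand ≠ 0)
(P /\ R) = min(0.4, 0.8) = 0.4
(Q \/ (P /\ R)) = max(0.2, 0.4) = 0.4
((Q \/ (P /\ R)) -> Q): 0.4 > 0.2, so result = 0.2
(~Q -> ((Q \/ (P /\ R)) -> Q)): 0 ≤ 0.2, so result = 1
(P \/ Q) = max(0.4, 0.2) = 0.4
((P \/ Q) /\ P) = min(0.4, 0.4) = 0.4
((~Q -> ((Q \/ (P /\ R)) -> Q)) -> ((P \/ Q) /\ P)): 1 > 0.4, so result = 0.4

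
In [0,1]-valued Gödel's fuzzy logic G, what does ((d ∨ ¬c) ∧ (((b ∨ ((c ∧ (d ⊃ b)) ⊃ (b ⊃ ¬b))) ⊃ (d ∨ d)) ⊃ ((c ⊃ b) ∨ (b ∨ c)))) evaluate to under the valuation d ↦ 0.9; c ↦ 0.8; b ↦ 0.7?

¬c: Gödel ¬ of 0.8 = 0 (operand ≠ 0)
(d ∨ ¬c) = max(0.9, 0) = 0.9
(d ⊃ b): 0.9 > 0.7, so result = 0.7
(c ∧ (d ⊃ b)) = min(0.8, 0.7) = 0.7
¬b: Gödel ¬ of 0.7 = 0 (operand ≠ 0)
(b ⊃ ¬b): 0.7 > 0, so result = 0
((c ∧ (d ⊃ b)) ⊃ (b ⊃ ¬b)): 0.7 > 0, so result = 0
(b ∨ ((c ∧ (d ⊃ b)) ⊃ (b ⊃ ¬b))) = max(0.7, 0) = 0.7
(d ∨ d) = max(0.9, 0.9) = 0.9
((b ∨ ((c ∧ (d ⊃ b)) ⊃ (b ⊃ ¬b))) ⊃ (d ∨ d)): 0.7 ≤ 0.9, so result = 1
(c ⊃ b): 0.8 > 0.7, so result = 0.7
(b ∨ c) = max(0.7, 0.8) = 0.8
((c ⊃ b) ∨ (b ∨ c)) = max(0.7, 0.8) = 0.8
(((b ∨ ((c ∧ (d ⊃ b)) ⊃ (b ⊃ ¬b))) ⊃ (d ∨ d)) ⊃ ((c ⊃ b) ∨ (b ∨ c))): 1 > 0.8, so result = 0.8
((d ∨ ¬c) ∧ (((b ∨ ((c ∧ (d ⊃ b)) ⊃ (b ⊃ ¬b))) ⊃ (d ∨ d)) ⊃ ((c ⊃ b) ∨ (b ∨ c)))) = min(0.9, 0.8) = 0.8

0.80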